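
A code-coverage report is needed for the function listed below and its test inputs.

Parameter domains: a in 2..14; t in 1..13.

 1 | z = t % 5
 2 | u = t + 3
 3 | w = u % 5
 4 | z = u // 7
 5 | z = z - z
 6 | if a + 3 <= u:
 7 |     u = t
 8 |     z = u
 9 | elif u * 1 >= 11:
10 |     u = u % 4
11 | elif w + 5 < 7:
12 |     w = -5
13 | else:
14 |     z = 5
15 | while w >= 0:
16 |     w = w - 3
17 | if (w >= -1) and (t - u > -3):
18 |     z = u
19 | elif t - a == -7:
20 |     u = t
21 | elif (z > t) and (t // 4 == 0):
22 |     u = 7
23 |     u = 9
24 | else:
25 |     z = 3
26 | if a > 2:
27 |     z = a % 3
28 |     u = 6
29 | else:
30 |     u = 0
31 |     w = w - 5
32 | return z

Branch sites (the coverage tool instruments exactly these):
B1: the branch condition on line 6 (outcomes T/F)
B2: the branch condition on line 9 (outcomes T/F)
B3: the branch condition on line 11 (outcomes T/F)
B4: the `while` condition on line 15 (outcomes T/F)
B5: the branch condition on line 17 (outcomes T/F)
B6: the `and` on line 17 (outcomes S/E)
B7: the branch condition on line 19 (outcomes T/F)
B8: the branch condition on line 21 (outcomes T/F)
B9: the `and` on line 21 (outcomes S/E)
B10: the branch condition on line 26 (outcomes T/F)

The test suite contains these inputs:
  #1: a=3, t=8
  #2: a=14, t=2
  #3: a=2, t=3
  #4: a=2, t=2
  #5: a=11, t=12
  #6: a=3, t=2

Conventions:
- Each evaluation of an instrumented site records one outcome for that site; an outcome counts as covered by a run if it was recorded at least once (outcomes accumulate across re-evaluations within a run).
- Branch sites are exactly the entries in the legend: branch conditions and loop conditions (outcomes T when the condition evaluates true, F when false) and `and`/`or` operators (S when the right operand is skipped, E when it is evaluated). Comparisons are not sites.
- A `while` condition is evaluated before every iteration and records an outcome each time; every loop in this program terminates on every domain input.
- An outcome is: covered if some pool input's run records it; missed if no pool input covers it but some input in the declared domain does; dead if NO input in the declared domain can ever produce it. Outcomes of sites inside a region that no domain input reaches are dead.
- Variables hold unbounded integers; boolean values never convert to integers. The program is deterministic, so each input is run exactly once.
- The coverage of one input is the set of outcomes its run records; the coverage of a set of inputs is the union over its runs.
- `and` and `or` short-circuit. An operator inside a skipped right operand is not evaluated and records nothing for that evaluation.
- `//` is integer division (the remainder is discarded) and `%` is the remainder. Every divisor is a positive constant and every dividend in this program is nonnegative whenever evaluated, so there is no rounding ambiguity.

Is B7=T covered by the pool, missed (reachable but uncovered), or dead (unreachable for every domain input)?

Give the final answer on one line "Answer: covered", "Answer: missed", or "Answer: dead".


no pool input records B7=T
but domain input (a=8, t=1) does record it -> reachable, so missed
Answer: missed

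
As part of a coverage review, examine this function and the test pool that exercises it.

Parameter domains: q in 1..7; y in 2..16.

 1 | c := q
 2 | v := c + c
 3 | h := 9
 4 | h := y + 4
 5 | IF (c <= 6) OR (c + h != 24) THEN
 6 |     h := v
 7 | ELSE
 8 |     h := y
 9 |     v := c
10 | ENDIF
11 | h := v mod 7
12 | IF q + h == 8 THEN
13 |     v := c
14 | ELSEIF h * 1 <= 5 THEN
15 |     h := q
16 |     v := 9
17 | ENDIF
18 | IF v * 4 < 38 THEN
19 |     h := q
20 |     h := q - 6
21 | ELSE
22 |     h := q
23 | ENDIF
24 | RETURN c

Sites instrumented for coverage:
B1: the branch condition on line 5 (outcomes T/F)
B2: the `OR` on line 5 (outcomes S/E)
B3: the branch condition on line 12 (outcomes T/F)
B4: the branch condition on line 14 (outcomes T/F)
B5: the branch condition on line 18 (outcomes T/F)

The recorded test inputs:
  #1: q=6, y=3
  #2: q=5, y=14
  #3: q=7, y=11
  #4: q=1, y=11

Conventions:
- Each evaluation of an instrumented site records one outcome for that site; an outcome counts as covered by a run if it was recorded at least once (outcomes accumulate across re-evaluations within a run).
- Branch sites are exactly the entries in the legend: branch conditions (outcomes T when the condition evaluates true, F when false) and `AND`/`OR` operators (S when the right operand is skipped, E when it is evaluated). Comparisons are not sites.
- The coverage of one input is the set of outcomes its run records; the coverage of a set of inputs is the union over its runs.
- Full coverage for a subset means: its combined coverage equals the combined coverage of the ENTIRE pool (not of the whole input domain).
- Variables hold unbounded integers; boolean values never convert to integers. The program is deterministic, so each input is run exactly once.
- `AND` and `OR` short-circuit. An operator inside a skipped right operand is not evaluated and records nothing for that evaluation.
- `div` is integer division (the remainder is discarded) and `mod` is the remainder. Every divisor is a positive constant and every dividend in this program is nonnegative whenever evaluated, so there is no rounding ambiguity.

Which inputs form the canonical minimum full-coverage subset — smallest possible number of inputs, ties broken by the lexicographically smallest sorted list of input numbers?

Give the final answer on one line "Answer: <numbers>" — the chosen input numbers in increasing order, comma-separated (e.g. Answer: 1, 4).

run #1 (q=6, y=3) runs B2->S, B1->T, B3->F, B4->T, B5->T; records B1=T, B2=S, B3=F, B4=T, B5=T
run #2 (q=5, y=14) runs B2->S, B1->T, B3->T, B5->T; records B1=T, B2=S, B3=T, B5=T
run #3 (q=7, y=11) runs B2->E, B1->T, B3->F, B4->T, B5->T; records B1=T, B2=E, B3=F, B4=T, B5=T
run #4 (q=1, y=11) runs B2->S, B1->T, B3->F, B4->T, B5->T; records B1=T, B2=S, B3=F, B4=T, B5=T
union over all inputs: B1=T, B2=S, B2=E, B3=T, B3=F, B4=T, B5=T (7 outcomes)
no size-1 subset reaches all 7 outcomes (best union: 5/7)
size 2: inputs {2, 3} cover all 7 outcomes, and no lexicographically smaller subset of this size does

Answer: 2, 3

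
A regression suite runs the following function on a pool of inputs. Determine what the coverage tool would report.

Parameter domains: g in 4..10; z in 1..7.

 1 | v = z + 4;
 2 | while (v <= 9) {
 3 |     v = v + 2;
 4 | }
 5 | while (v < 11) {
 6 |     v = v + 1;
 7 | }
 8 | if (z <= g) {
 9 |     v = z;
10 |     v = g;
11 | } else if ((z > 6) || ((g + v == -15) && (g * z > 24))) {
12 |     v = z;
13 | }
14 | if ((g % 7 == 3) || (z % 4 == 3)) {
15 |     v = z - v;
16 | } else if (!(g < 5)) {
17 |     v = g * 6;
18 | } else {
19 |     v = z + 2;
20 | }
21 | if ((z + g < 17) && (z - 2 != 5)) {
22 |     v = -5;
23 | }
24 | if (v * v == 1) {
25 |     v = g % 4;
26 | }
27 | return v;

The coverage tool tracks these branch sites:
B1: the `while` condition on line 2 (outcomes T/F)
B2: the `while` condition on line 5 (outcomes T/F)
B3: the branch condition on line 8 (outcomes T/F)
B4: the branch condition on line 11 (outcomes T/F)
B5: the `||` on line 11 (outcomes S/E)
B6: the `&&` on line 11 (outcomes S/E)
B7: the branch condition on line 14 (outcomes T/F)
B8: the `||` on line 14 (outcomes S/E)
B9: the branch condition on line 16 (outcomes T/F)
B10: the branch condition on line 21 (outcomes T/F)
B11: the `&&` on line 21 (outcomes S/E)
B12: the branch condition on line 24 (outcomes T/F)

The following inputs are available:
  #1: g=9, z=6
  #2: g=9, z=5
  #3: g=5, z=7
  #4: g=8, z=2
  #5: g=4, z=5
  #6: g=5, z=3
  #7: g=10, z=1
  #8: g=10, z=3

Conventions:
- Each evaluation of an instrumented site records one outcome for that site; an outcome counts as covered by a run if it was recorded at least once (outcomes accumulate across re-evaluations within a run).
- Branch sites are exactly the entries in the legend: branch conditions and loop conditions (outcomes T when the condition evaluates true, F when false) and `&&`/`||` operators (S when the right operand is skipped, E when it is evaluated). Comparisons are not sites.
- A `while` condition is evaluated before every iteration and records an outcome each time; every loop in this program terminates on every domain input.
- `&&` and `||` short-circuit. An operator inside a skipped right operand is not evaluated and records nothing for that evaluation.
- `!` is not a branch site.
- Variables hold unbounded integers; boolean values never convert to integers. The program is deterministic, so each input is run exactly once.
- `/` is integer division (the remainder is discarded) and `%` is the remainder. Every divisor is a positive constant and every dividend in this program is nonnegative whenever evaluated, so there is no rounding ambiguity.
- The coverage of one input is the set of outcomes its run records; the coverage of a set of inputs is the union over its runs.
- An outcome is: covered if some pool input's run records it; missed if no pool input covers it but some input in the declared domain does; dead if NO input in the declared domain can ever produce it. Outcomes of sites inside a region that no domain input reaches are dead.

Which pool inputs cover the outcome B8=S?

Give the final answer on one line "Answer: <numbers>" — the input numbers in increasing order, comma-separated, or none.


input #1 (g=9, z=6): never hits B8=S
input #2 (g=9, z=5): never hits B8=S
input #3 (g=5, z=7): never hits B8=S
input #4 (g=8, z=2): never hits B8=S
input #5 (g=4, z=5): never hits B8=S
input #6 (g=5, z=3): never hits B8=S
input #7 (g=10, z=1): hits B8=S
input #8 (g=10, z=3): hits B8=S
Answer: 7, 8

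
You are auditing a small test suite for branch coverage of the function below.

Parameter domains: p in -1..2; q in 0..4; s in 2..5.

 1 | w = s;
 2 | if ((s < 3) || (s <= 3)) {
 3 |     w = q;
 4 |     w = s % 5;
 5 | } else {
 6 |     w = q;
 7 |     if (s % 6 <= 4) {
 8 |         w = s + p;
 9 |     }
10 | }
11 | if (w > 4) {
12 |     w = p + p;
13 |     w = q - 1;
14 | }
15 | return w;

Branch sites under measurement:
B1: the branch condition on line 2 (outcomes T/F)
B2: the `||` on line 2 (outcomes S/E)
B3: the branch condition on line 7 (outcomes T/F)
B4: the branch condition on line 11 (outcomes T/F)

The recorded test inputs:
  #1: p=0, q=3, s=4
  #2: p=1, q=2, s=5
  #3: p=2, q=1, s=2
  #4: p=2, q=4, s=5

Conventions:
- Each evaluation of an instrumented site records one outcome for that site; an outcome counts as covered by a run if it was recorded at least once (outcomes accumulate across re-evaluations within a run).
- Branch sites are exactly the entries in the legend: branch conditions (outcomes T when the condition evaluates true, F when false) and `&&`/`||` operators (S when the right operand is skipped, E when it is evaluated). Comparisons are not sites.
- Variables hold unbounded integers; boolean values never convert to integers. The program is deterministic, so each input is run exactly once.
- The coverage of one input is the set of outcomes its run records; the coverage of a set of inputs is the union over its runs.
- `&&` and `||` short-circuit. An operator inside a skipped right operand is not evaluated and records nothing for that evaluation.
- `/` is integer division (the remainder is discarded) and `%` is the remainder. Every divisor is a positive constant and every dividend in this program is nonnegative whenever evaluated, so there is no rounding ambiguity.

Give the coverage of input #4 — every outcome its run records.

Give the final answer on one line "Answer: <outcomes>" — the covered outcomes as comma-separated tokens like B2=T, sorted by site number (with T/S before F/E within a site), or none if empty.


Event log for input #4 (p=2, q=4, s=5):
  B2->E, B1->F, B3->F, B4->F
as a set, this run covers: B1=F, B2=E, B3=F, B4=F
Answer: B1=F, B2=E, B3=F, B4=F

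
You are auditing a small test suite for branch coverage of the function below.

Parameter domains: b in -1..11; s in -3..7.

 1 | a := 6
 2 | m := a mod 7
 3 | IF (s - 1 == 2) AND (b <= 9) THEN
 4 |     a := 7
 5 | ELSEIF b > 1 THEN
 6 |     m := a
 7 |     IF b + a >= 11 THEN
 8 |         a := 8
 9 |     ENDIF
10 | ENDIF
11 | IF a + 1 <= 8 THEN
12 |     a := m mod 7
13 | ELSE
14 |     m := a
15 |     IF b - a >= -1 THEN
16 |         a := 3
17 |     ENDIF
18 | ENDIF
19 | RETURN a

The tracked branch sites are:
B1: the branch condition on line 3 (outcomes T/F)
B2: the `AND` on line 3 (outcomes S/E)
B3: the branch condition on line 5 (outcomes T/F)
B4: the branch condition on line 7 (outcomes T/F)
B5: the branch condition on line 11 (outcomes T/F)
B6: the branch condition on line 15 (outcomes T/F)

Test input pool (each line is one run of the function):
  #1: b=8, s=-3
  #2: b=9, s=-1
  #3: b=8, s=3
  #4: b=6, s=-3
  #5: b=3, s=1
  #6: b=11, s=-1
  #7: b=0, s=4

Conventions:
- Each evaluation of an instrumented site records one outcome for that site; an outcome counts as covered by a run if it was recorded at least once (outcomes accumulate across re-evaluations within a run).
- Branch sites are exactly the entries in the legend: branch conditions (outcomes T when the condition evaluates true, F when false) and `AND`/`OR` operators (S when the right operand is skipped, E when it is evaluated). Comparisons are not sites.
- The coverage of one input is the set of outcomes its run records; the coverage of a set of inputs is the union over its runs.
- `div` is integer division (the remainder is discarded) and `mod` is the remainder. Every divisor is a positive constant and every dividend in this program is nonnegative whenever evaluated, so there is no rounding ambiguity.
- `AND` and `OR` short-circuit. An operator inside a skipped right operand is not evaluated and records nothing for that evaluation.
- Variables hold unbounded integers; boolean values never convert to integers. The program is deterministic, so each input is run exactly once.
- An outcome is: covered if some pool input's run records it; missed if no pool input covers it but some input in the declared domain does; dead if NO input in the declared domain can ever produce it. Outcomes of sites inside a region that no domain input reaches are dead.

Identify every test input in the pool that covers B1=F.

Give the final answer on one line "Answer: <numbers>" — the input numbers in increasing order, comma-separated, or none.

input #1 (b=8, s=-3): produces B1=F
input #2 (b=9, s=-1): produces B1=F
input #3 (b=8, s=3): does not produce B1=F
input #4 (b=6, s=-3): produces B1=F
input #5 (b=3, s=1): produces B1=F
input #6 (b=11, s=-1): produces B1=F
input #7 (b=0, s=4): produces B1=F

Answer: 1, 2, 4, 5, 6, 7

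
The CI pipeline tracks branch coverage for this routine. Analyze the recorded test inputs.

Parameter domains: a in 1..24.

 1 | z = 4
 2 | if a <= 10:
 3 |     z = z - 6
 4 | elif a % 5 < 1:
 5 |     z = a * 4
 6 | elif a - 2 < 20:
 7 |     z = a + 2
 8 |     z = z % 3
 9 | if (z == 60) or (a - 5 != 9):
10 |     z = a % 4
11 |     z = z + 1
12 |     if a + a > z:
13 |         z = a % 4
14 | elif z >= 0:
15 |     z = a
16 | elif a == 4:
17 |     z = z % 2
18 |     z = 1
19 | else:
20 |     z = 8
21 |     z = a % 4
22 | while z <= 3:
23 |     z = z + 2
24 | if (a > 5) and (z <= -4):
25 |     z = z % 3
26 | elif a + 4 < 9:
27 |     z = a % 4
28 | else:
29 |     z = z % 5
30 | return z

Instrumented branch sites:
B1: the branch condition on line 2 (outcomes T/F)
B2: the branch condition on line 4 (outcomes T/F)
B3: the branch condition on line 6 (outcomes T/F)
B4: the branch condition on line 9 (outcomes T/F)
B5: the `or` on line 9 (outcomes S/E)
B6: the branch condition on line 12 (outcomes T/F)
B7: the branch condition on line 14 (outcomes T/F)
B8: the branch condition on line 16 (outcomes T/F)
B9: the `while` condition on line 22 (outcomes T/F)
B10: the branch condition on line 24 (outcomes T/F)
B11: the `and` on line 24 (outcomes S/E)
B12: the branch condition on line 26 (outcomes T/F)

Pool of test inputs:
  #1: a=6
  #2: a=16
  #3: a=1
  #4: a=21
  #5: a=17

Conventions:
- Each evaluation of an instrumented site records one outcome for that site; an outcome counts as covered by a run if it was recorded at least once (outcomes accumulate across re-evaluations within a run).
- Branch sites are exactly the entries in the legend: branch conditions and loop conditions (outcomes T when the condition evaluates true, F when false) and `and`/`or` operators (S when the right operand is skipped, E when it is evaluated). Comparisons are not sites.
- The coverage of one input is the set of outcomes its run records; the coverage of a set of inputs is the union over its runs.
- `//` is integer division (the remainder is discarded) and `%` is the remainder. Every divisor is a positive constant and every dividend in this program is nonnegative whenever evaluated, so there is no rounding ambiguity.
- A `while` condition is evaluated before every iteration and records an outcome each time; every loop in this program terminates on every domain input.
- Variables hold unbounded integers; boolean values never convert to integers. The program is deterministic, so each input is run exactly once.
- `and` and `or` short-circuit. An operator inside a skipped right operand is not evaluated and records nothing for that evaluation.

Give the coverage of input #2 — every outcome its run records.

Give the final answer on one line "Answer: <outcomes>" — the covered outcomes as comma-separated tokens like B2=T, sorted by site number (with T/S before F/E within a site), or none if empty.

Running input #2 (a=16), event by event:
  B1->F, B2->F, B3->T, B5->E, B4->T, B6->T, B9->T, B9->T, B9->F, B11->E
  B10->F, B12->F
distinct outcomes covered: B1=F, B2=F, B3=T, B4=T, B5=E, B6=T, B9=T, B9=F, B10=F, B11=E, B12=F

Answer: B1=F, B2=F, B3=T, B4=T, B5=E, B6=T, B9=T, B9=F, B10=F, B11=E, B12=F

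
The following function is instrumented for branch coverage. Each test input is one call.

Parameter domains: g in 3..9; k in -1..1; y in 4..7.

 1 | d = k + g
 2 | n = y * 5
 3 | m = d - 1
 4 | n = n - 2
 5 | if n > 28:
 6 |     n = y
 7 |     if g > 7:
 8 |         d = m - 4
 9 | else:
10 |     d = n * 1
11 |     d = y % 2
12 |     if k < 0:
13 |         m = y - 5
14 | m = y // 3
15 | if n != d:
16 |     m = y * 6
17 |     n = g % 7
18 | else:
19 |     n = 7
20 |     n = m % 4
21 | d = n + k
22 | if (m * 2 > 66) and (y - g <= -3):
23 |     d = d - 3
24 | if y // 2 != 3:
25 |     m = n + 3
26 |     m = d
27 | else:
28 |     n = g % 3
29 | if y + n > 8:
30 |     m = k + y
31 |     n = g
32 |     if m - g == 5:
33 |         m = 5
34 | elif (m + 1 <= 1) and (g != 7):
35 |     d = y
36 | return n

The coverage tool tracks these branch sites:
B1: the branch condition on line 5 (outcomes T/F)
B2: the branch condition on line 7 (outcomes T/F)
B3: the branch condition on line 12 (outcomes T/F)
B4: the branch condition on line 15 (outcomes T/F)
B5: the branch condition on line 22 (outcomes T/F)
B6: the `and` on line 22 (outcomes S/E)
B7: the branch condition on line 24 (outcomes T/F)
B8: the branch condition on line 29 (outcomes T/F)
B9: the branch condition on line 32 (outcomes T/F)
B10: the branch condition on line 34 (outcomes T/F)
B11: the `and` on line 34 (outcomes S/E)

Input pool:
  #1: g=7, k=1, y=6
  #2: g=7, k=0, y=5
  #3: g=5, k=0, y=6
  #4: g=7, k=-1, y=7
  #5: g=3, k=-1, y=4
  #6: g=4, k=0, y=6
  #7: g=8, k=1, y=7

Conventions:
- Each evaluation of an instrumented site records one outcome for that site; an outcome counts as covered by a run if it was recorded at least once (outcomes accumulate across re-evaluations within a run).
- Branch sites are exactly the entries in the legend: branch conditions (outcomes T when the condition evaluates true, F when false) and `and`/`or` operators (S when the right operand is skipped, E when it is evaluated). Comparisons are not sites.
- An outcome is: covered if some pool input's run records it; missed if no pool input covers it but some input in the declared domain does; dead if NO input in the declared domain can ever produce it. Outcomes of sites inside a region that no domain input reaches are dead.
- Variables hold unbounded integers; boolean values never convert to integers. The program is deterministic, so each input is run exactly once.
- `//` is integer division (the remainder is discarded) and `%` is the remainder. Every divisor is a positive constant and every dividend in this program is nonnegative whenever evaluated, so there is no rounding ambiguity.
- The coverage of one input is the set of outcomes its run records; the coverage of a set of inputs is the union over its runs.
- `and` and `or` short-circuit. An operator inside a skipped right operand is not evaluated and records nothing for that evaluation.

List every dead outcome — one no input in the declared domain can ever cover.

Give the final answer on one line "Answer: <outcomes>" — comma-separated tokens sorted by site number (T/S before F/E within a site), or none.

exhaustive pass over the 84-input domain:
  B9=T: never recorded by any domain input -> dead
  reachable outcomes have witnesses, e.g. B1=T (e.g. g=3, k=-1, y=7), B1=F (e.g. g=3, k=-1, y=4), B2=T (e.g. g=8, k=-1, y=7), B2=F (e.g. g=3, k=-1, y=7)

Answer: B9=T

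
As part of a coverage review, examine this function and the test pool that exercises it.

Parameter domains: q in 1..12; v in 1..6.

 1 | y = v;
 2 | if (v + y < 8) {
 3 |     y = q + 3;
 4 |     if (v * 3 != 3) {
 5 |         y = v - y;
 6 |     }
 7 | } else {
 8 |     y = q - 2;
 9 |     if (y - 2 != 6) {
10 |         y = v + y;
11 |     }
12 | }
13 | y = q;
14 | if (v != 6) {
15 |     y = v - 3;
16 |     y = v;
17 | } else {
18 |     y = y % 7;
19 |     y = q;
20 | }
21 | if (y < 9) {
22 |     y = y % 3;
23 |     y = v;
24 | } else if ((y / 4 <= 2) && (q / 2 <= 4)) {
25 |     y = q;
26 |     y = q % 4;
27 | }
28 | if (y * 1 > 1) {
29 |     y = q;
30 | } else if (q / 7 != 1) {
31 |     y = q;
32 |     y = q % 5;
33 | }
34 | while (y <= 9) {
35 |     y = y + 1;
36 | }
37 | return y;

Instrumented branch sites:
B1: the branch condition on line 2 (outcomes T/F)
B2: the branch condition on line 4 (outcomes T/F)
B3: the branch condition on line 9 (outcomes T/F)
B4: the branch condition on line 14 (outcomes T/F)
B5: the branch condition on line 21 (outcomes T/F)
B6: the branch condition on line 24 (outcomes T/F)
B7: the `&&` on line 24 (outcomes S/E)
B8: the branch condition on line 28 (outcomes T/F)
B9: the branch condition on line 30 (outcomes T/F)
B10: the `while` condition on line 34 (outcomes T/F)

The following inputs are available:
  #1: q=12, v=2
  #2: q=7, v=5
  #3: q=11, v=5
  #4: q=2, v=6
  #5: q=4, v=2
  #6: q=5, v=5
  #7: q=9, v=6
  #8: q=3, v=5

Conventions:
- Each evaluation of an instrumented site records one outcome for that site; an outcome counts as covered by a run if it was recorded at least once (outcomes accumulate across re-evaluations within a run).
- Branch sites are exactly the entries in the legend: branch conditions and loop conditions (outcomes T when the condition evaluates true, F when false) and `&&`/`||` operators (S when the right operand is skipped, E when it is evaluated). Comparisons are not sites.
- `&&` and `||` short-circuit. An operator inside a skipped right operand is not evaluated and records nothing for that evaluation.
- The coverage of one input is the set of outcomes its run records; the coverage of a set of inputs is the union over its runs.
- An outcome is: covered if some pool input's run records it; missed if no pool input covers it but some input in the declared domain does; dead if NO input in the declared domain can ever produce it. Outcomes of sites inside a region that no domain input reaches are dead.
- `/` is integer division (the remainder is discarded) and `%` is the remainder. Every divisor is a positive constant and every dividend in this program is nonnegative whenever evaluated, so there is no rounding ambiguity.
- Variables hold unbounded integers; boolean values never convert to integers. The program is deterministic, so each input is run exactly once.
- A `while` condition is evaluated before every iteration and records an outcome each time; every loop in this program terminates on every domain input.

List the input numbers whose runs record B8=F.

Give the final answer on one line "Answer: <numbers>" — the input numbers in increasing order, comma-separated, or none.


input #1 (q=12, v=2): does not record B8=F
input #2 (q=7, v=5): does not record B8=F
input #3 (q=11, v=5): does not record B8=F
input #4 (q=2, v=6): does not record B8=F
input #5 (q=4, v=2): does not record B8=F
input #6 (q=5, v=5): does not record B8=F
input #7 (q=9, v=6): records B8=F
input #8 (q=3, v=5): does not record B8=F
Answer: 7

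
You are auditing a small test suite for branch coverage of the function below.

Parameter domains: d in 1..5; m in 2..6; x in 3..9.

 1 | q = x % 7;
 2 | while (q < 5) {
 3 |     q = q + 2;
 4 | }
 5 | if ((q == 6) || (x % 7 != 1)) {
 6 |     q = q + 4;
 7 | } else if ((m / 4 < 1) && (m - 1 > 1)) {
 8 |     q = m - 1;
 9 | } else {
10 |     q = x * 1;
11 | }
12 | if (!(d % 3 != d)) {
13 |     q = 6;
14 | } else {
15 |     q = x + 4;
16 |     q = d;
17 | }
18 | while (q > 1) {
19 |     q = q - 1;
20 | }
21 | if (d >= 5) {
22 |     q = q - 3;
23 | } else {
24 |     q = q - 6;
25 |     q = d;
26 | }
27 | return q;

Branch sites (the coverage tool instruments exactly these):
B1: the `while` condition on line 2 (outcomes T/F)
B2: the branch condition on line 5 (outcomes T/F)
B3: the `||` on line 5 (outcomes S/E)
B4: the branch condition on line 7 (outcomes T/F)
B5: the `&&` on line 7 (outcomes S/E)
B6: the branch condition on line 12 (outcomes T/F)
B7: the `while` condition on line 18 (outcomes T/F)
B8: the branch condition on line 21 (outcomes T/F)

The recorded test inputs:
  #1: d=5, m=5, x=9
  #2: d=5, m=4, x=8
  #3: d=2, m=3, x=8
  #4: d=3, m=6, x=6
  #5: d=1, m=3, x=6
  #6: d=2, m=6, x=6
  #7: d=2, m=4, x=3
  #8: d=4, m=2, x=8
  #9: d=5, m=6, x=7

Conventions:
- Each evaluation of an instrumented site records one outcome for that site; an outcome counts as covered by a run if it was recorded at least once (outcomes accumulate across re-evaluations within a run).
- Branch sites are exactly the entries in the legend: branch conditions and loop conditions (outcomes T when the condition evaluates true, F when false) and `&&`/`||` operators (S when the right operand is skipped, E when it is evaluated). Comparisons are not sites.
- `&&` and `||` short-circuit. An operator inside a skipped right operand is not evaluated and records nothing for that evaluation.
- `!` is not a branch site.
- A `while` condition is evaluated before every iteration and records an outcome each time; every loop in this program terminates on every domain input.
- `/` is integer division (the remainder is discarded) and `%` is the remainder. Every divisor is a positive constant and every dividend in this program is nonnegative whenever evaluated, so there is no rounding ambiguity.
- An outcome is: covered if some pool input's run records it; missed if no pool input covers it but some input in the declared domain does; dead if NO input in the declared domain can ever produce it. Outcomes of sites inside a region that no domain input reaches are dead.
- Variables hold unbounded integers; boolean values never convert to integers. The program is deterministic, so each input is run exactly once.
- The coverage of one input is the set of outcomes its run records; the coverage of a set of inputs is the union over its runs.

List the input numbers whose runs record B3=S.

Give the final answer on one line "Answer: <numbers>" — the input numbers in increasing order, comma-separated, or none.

input #1 (d=5, m=5, x=9): covers B3=S
input #2 (d=5, m=4, x=8): misses B3=S
input #3 (d=2, m=3, x=8): misses B3=S
input #4 (d=3, m=6, x=6): covers B3=S
input #5 (d=1, m=3, x=6): covers B3=S
input #6 (d=2, m=6, x=6): covers B3=S
input #7 (d=2, m=4, x=3): misses B3=S
input #8 (d=4, m=2, x=8): misses B3=S
input #9 (d=5, m=6, x=7): covers B3=S

Answer: 1, 4, 5, 6, 9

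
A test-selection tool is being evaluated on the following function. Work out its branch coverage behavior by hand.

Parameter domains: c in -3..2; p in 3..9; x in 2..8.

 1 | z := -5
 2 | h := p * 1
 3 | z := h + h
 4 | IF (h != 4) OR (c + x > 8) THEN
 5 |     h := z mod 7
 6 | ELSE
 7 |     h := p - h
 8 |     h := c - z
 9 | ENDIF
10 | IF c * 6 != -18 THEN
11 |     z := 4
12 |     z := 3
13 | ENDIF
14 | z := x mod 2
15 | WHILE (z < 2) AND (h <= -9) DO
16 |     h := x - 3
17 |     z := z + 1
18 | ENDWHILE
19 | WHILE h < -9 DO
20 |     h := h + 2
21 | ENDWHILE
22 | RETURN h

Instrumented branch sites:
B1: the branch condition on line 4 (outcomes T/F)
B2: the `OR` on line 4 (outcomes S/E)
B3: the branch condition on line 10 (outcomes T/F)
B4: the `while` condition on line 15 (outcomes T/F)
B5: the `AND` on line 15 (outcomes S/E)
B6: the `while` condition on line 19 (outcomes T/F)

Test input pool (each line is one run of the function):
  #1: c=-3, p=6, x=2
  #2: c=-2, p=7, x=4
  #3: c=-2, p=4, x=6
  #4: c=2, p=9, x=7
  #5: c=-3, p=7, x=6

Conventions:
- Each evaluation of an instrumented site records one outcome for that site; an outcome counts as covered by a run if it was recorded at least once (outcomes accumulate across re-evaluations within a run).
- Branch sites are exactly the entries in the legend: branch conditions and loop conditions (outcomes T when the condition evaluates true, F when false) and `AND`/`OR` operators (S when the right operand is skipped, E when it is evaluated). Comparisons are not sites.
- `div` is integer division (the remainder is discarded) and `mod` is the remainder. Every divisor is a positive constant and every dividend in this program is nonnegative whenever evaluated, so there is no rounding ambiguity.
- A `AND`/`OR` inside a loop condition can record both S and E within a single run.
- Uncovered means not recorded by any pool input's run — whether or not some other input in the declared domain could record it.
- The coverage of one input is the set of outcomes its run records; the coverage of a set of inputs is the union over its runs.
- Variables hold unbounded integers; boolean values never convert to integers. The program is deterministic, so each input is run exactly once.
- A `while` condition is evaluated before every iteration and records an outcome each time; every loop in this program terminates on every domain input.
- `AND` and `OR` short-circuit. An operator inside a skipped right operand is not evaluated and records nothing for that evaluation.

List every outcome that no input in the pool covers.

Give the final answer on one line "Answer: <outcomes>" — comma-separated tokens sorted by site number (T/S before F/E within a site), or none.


#1 (c=-3, p=6, x=2) -> covered: B1=T, B2=S, B3=F, B4=F, B5=E, B6=F
#2 (c=-2, p=7, x=4) -> covered: B1=T, B2=S, B3=T, B4=F, B5=E, B6=F
#3 (c=-2, p=4, x=6) -> covered: B1=F, B2=E, B3=T, B4=T, B4=F, B5=E, B6=F
#4 (c=2, p=9, x=7) -> covered: B1=T, B2=S, B3=T, B4=F, B5=E, B6=F
#5 (c=-3, p=7, x=6) -> covered: B1=T, B2=S, B3=F, B4=F, B5=E, B6=F
union over the pool: B1=T, B1=F, B2=S, B2=E, B3=T, B3=F, B4=T, B4=F, B5=E, B6=F
uncovered (2 of 12): B5=S, B6=T
Answer: B5=S, B6=T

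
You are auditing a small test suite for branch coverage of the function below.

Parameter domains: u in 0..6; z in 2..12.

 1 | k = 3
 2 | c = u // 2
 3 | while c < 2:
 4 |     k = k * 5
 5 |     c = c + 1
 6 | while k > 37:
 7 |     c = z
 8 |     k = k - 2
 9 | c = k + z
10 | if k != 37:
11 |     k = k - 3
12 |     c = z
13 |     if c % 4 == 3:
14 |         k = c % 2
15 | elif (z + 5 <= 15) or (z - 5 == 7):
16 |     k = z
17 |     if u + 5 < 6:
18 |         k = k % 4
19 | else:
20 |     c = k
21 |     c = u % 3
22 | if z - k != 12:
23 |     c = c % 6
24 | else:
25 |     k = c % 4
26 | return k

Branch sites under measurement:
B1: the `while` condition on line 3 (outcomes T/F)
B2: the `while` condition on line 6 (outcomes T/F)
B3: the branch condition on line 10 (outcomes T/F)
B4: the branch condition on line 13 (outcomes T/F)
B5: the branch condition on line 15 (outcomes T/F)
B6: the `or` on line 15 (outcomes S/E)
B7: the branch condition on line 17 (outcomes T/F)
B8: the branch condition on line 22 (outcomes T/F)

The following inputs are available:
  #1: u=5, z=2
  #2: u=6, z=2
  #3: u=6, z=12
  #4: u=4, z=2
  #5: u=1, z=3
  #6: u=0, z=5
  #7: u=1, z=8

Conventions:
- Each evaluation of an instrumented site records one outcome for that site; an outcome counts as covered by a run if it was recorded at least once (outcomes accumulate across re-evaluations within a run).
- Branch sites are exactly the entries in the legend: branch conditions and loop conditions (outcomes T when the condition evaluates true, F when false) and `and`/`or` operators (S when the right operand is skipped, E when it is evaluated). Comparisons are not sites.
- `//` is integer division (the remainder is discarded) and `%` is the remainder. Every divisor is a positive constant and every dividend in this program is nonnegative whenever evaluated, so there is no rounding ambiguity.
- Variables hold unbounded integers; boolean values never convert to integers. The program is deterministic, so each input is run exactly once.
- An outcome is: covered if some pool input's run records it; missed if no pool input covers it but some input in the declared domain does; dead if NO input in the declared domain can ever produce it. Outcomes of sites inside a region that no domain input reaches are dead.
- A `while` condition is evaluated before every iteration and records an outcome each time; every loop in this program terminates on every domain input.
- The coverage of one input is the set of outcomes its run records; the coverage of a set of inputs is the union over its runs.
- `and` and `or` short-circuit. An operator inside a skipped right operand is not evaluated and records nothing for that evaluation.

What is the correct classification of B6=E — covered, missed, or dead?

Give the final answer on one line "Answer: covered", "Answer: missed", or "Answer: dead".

no pool input records B6=E
but domain input (u=0, z=11) does record it -> reachable, so missed

Answer: missed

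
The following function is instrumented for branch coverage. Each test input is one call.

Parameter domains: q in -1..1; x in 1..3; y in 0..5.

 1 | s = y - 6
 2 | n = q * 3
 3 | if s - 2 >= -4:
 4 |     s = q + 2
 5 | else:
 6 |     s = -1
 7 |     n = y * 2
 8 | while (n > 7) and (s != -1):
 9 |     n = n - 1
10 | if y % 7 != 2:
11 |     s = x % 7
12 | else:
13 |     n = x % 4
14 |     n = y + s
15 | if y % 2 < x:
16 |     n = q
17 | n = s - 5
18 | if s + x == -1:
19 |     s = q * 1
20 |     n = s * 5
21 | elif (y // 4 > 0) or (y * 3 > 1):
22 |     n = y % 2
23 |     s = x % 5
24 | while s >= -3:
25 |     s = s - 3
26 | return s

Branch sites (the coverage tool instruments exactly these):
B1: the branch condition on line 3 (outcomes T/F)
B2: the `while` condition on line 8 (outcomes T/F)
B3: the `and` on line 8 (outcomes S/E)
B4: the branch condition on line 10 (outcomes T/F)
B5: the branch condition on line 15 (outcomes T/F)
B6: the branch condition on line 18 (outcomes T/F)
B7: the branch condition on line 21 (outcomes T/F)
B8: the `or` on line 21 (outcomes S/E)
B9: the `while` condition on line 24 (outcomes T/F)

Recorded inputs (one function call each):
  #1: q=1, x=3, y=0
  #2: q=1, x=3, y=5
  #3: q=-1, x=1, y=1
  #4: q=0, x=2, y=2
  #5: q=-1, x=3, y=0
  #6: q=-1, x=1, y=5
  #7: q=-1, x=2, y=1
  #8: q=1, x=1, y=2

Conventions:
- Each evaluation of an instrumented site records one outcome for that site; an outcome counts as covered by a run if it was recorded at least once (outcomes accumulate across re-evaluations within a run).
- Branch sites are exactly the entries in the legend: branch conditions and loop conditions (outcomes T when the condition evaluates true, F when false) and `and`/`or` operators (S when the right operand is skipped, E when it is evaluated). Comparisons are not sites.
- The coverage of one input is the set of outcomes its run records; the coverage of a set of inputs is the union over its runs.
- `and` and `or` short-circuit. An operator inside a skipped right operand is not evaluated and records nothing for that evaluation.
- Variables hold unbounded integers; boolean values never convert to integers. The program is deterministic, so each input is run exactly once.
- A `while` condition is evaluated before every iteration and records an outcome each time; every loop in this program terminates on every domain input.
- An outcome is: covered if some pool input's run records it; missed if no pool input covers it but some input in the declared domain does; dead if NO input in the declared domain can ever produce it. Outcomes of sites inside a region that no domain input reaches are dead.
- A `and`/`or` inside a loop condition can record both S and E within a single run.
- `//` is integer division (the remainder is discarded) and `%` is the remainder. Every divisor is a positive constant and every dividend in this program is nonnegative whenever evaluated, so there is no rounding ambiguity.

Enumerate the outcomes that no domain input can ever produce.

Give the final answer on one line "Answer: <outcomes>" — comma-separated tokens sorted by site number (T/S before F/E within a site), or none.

checking every outcome against all 54 domain inputs:
  B2=T: unreachable across the whole domain -> dead
  B3=E: unreachable across the whole domain -> dead
  B6=T: unreachable across the whole domain -> dead
  reachable outcomes have witnesses, e.g. B1=T (e.g. q=-1, x=1, y=4), B1=F (e.g. q=-1, x=1, y=0), B2=F (e.g. q=-1, x=1, y=0), B3=S (e.g. q=-1, x=1, y=0)

Answer: B2=T, B3=E, B6=T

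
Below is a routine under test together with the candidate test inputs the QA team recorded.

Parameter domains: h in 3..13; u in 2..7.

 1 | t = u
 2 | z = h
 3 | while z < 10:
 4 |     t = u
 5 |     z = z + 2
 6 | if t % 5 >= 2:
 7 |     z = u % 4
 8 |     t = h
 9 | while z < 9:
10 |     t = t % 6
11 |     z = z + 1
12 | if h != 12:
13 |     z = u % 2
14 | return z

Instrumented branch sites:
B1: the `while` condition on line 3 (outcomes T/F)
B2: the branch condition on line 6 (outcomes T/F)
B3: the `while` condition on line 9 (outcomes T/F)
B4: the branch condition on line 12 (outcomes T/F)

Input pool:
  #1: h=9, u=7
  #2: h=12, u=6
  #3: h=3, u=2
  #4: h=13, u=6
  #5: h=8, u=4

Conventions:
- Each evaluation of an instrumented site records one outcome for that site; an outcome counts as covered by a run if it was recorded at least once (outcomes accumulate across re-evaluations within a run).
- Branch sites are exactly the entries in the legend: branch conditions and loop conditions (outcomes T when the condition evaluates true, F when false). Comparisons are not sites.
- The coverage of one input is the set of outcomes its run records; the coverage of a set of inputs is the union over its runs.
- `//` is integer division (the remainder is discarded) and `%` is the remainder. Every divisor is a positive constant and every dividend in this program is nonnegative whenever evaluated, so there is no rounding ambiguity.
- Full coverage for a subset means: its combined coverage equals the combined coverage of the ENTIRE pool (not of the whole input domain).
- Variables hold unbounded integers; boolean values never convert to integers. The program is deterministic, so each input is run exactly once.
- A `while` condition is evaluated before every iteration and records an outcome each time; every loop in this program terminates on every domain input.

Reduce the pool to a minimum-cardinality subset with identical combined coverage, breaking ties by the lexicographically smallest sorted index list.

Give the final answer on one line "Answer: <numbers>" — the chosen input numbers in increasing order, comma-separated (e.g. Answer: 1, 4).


#1 (h=9, u=7) -> B1->T, B1->F, B2->T, B3->T, B3->T, B3->T, B3->T, B3->T, B3->T, B3->F, B4->T; covered: B1=T, B1=F, B2=T, B3=T, B3=F, B4=T
#2 (h=12, u=6) -> B1->F, B2->F, B3->F, B4->F; covered: B1=F, B2=F, B3=F, B4=F
#3 (h=3, u=2) -> B1->T, B1->T, B1->T, B1->T, B1->F, B2->T, B3->T, B3->T, B3->T, B3->T, B3->T, B3->T, B3->T, B3->F, ...; covered: B1=T, B1=F, B2=T, B3=T, B3=F, B4=T
#4 (h=13, u=6) -> B1->F, B2->F, B3->F, B4->T; covered: B1=F, B2=F, B3=F, B4=T
#5 (h=8, u=4) -> B1->T, B1->F, B2->T, B3->T, B3->T, B3->T, B3->T, B3->T, B3->T, B3->T, B3->T, B3->T, B3->F, B4->T; covered: B1=T, B1=F, B2=T, B3=T, B3=F, B4=T
the full pool covers 8 outcomes: B1=T, B1=F, B2=T, B2=F, B3=T, B3=F, B4=T, B4=F
checked all size-1 subsets: none covers 8 outcomes (max 6/8)
at size 2, {1, 2} reaches all 8 outcomes; every lexicographically earlier size-2 subset fails
Answer: 1, 2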